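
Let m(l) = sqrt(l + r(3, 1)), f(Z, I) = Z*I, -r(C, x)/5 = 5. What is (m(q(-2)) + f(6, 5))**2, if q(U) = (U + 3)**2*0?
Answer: 875 + 300*I ≈ 875.0 + 300.0*I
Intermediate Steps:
q(U) = 0 (q(U) = (3 + U)**2*0 = 0)
r(C, x) = -25 (r(C, x) = -5*5 = -25)
f(Z, I) = I*Z
m(l) = sqrt(-25 + l) (m(l) = sqrt(l - 25) = sqrt(-25 + l))
(m(q(-2)) + f(6, 5))**2 = (sqrt(-25 + 0) + 5*6)**2 = (sqrt(-25) + 30)**2 = (5*I + 30)**2 = (30 + 5*I)**2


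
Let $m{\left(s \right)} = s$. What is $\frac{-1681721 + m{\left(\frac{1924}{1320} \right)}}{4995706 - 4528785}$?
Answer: $- \frac{554967449}{154083930} \approx -3.6017$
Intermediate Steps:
$\frac{-1681721 + m{\left(\frac{1924}{1320} \right)}}{4995706 - 4528785} = \frac{-1681721 + \frac{1924}{1320}}{4995706 - 4528785} = \frac{-1681721 + 1924 \cdot \frac{1}{1320}}{466921} = \left(-1681721 + \frac{481}{330}\right) \frac{1}{466921} = \left(- \frac{554967449}{330}\right) \frac{1}{466921} = - \frac{554967449}{154083930}$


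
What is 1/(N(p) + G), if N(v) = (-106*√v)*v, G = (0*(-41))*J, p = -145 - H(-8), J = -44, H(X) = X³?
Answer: -√367/14277034 ≈ -1.3418e-6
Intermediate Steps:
p = 367 (p = -145 - 1*(-8)³ = -145 - 1*(-512) = -145 + 512 = 367)
G = 0 (G = (0*(-41))*(-44) = 0*(-44) = 0)
N(v) = -106*v^(3/2)
1/(N(p) + G) = 1/(-38902*√367 + 0) = 1/(-38902*√367) = -√367/14277034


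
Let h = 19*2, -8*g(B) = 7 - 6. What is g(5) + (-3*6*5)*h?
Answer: -27361/8 ≈ -3420.1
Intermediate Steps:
g(B) = -⅛ (g(B) = -(7 - 6)/8 = -⅛*1 = -⅛)
h = 38
g(5) + (-3*6*5)*h = -⅛ + (-3*6*5)*38 = -⅛ - 18*5*38 = -⅛ - 90*38 = -⅛ - 3420 = -27361/8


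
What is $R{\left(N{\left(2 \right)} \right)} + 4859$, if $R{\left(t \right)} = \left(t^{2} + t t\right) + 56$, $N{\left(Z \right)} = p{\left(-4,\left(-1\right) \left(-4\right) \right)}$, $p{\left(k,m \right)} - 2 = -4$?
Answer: $4923$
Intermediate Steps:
$p{\left(k,m \right)} = -2$ ($p{\left(k,m \right)} = 2 - 4 = -2$)
$N{\left(Z \right)} = -2$
$R{\left(t \right)} = 56 + 2 t^{2}$ ($R{\left(t \right)} = \left(t^{2} + t^{2}\right) + 56 = 2 t^{2} + 56 = 56 + 2 t^{2}$)
$R{\left(N{\left(2 \right)} \right)} + 4859 = \left(56 + 2 \left(-2\right)^{2}\right) + 4859 = \left(56 + 2 \cdot 4\right) + 4859 = \left(56 + 8\right) + 4859 = 64 + 4859 = 4923$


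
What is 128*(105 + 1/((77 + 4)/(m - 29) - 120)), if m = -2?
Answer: 51081472/3801 ≈ 13439.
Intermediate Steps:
128*(105 + 1/((77 + 4)/(m - 29) - 120)) = 128*(105 + 1/((77 + 4)/(-2 - 29) - 120)) = 128*(105 + 1/(81/(-31) - 120)) = 128*(105 + 1/(81*(-1/31) - 120)) = 128*(105 + 1/(-81/31 - 120)) = 128*(105 + 1/(-3801/31)) = 128*(105 - 31/3801) = 128*(399074/3801) = 51081472/3801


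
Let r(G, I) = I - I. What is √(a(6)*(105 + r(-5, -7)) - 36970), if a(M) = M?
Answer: 2*I*√9085 ≈ 190.63*I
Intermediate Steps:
r(G, I) = 0
√(a(6)*(105 + r(-5, -7)) - 36970) = √(6*(105 + 0) - 36970) = √(6*105 - 36970) = √(630 - 36970) = √(-36340) = 2*I*√9085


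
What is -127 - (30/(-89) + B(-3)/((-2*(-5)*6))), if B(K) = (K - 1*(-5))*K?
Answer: -112641/890 ≈ -126.56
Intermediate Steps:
B(K) = K*(5 + K) (B(K) = (K + 5)*K = (5 + K)*K = K*(5 + K))
-127 - (30/(-89) + B(-3)/((-2*(-5)*6))) = -127 - (30/(-89) + (-3*(5 - 3))/((-2*(-5)*6))) = -127 - (30*(-1/89) + (-3*2)/((10*6))) = -127 - (-30/89 - 6/60) = -127 - (-30/89 - 6*1/60) = -127 - (-30/89 - 1/10) = -127 - 1*(-389/890) = -127 + 389/890 = -112641/890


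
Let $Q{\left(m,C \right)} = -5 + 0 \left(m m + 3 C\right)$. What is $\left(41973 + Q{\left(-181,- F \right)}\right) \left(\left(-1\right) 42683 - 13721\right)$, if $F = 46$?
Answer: $-2367163072$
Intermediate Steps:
$Q{\left(m,C \right)} = -5$ ($Q{\left(m,C \right)} = -5 + 0 \left(m^{2} + 3 C\right) = -5 + 0 = -5$)
$\left(41973 + Q{\left(-181,- F \right)}\right) \left(\left(-1\right) 42683 - 13721\right) = \left(41973 - 5\right) \left(\left(-1\right) 42683 - 13721\right) = 41968 \left(-42683 - 13721\right) = 41968 \left(-56404\right) = -2367163072$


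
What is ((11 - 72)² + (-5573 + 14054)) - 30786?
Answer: -18584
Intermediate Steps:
((11 - 72)² + (-5573 + 14054)) - 30786 = ((-61)² + 8481) - 30786 = (3721 + 8481) - 30786 = 12202 - 30786 = -18584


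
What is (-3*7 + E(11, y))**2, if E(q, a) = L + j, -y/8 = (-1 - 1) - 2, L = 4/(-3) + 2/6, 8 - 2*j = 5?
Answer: 1681/4 ≈ 420.25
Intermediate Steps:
j = 3/2 (j = 4 - 1/2*5 = 4 - 5/2 = 3/2 ≈ 1.5000)
L = -1 (L = 4*(-1/3) + 2*(1/6) = -4/3 + 1/3 = -1)
y = 32 (y = -8*((-1 - 1) - 2) = -8*(-2 - 2) = -8*(-4) = 32)
E(q, a) = 1/2 (E(q, a) = -1 + 3/2 = 1/2)
(-3*7 + E(11, y))**2 = (-3*7 + 1/2)**2 = (-21 + 1/2)**2 = (-41/2)**2 = 1681/4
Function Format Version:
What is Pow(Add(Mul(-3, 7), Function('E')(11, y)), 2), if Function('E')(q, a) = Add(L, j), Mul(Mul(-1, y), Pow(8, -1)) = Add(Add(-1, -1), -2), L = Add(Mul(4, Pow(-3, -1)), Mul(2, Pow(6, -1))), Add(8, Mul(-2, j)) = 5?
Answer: Rational(1681, 4) ≈ 420.25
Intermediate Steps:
j = Rational(3, 2) (j = Add(4, Mul(Rational(-1, 2), 5)) = Add(4, Rational(-5, 2)) = Rational(3, 2) ≈ 1.5000)
L = -1 (L = Add(Mul(4, Rational(-1, 3)), Mul(2, Rational(1, 6))) = Add(Rational(-4, 3), Rational(1, 3)) = -1)
y = 32 (y = Mul(-8, Add(Add(-1, -1), -2)) = Mul(-8, Add(-2, -2)) = Mul(-8, -4) = 32)
Function('E')(q, a) = Rational(1, 2) (Function('E')(q, a) = Add(-1, Rational(3, 2)) = Rational(1, 2))
Pow(Add(Mul(-3, 7), Function('E')(11, y)), 2) = Pow(Add(Mul(-3, 7), Rational(1, 2)), 2) = Pow(Add(-21, Rational(1, 2)), 2) = Pow(Rational(-41, 2), 2) = Rational(1681, 4)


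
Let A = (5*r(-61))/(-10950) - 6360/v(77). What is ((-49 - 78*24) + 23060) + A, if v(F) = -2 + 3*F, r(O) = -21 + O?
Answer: 5293755134/250755 ≈ 21111.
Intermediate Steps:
A = -6954811/250755 (A = (5*(-21 - 61))/(-10950) - 6360/(-2 + 3*77) = (5*(-82))*(-1/10950) - 6360/(-2 + 231) = -410*(-1/10950) - 6360/229 = 41/1095 - 6360*1/229 = 41/1095 - 6360/229 = -6954811/250755 ≈ -27.735)
((-49 - 78*24) + 23060) + A = ((-49 - 78*24) + 23060) - 6954811/250755 = ((-49 - 1872) + 23060) - 6954811/250755 = (-1921 + 23060) - 6954811/250755 = 21139 - 6954811/250755 = 5293755134/250755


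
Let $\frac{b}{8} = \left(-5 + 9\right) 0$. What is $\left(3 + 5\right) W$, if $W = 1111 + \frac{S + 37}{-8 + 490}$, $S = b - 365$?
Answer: $\frac{2140696}{241} \approx 8882.6$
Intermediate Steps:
$b = 0$ ($b = 8 \left(-5 + 9\right) 0 = 8 \cdot 4 \cdot 0 = 8 \cdot 0 = 0$)
$S = -365$ ($S = 0 - 365 = -365$)
$W = \frac{267587}{241}$ ($W = 1111 + \frac{-365 + 37}{-8 + 490} = 1111 - \frac{328}{482} = 1111 - \frac{164}{241} = \frac{267587}{241} \approx 1110.3$)
$\left(3 + 5\right) W = \left(3 + 5\right) \frac{267587}{241} = 8 \cdot \frac{267587}{241} = \frac{2140696}{241}$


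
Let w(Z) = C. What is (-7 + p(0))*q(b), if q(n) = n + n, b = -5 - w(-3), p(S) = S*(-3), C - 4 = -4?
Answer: 70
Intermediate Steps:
C = 0 (C = 4 - 4 = 0)
w(Z) = 0
p(S) = -3*S
b = -5 (b = -5 - 1*0 = -5 + 0 = -5)
q(n) = 2*n
(-7 + p(0))*q(b) = (-7 - 3*0)*(2*(-5)) = (-7 + 0)*(-10) = -7*(-10) = 70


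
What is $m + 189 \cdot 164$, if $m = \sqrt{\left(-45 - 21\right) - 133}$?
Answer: $30996 + i \sqrt{199} \approx 30996.0 + 14.107 i$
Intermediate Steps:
$m = i \sqrt{199}$ ($m = \sqrt{\left(-45 - 21\right) - 133} = \sqrt{-66 - 133} = \sqrt{-199} = i \sqrt{199} \approx 14.107 i$)
$m + 189 \cdot 164 = i \sqrt{199} + 189 \cdot 164 = i \sqrt{199} + 30996 = 30996 + i \sqrt{199}$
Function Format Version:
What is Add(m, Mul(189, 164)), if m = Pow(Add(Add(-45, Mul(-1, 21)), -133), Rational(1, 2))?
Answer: Add(30996, Mul(I, Pow(199, Rational(1, 2)))) ≈ Add(30996., Mul(14.107, I))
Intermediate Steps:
m = Mul(I, Pow(199, Rational(1, 2))) (m = Pow(Add(Add(-45, -21), -133), Rational(1, 2)) = Pow(Add(-66, -133), Rational(1, 2)) = Pow(-199, Rational(1, 2)) = Mul(I, Pow(199, Rational(1, 2))) ≈ Mul(14.107, I))
Add(m, Mul(189, 164)) = Add(Mul(I, Pow(199, Rational(1, 2))), Mul(189, 164)) = Add(Mul(I, Pow(199, Rational(1, 2))), 30996) = Add(30996, Mul(I, Pow(199, Rational(1, 2))))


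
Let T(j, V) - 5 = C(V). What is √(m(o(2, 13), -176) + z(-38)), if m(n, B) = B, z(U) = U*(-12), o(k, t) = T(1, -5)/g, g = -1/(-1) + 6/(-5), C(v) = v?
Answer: 2*√70 ≈ 16.733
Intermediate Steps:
T(j, V) = 5 + V
g = -⅕ (g = -1*(-1) + 6*(-⅕) = 1 - 6/5 = -⅕ ≈ -0.20000)
o(k, t) = 0 (o(k, t) = (5 - 5)/(-⅕) = 0*(-5) = 0)
z(U) = -12*U
√(m(o(2, 13), -176) + z(-38)) = √(-176 - 12*(-38)) = √(-176 + 456) = √280 = 2*√70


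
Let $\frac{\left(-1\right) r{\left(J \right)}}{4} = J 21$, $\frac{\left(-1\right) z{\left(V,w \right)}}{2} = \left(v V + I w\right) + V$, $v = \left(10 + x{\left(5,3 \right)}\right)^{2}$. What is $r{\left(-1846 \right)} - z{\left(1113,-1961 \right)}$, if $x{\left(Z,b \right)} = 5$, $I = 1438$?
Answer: $-4981696$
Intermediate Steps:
$v = 225$ ($v = \left(10 + 5\right)^{2} = 15^{2} = 225$)
$z{\left(V,w \right)} = - 2876 w - 452 V$ ($z{\left(V,w \right)} = - 2 \left(\left(225 V + 1438 w\right) + V\right) = - 2 \left(226 V + 1438 w\right) = - 2876 w - 452 V$)
$r{\left(J \right)} = - 84 J$ ($r{\left(J \right)} = - 4 J 21 = - 4 \cdot 21 J = - 84 J$)
$r{\left(-1846 \right)} - z{\left(1113,-1961 \right)} = \left(-84\right) \left(-1846\right) - \left(\left(-2876\right) \left(-1961\right) - 503076\right) = 155064 - \left(5639836 - 503076\right) = 155064 - 5136760 = -4981696$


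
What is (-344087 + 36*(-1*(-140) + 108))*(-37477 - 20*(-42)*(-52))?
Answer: 27200498963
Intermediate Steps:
(-344087 + 36*(-1*(-140) + 108))*(-37477 - 20*(-42)*(-52)) = (-344087 + 36*(140 + 108))*(-37477 + 840*(-52)) = (-344087 + 36*248)*(-37477 - 43680) = (-344087 + 8928)*(-81157) = -335159*(-81157) = 27200498963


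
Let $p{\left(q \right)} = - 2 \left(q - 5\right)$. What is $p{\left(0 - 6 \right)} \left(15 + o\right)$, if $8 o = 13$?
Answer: $\frac{1463}{4} \approx 365.75$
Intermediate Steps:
$o = \frac{13}{8}$ ($o = \frac{1}{8} \cdot 13 = \frac{13}{8} \approx 1.625$)
$p{\left(q \right)} = 10 - 2 q$ ($p{\left(q \right)} = - 2 \left(-5 + q\right) = 10 - 2 q$)
$p{\left(0 - 6 \right)} \left(15 + o\right) = \left(10 - 2 \left(0 - 6\right)\right) \left(15 + \frac{13}{8}\right) = \left(10 - 2 \left(0 - 6\right)\right) \frac{133}{8} = \left(10 - -12\right) \frac{133}{8} = \left(10 + 12\right) \frac{133}{8} = 22 \cdot \frac{133}{8} = \frac{1463}{4}$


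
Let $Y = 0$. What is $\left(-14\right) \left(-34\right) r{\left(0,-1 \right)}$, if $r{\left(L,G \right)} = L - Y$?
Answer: $0$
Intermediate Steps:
$r{\left(L,G \right)} = L$ ($r{\left(L,G \right)} = L - 0 = L + 0 = L$)
$\left(-14\right) \left(-34\right) r{\left(0,-1 \right)} = \left(-14\right) \left(-34\right) 0 = 476 \cdot 0 = 0$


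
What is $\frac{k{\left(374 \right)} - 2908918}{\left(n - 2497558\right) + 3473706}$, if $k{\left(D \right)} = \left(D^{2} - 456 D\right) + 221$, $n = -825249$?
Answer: $- \frac{2939365}{150899} \approx -19.479$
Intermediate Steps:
$k{\left(D \right)} = 221 + D^{2} - 456 D$
$\frac{k{\left(374 \right)} - 2908918}{\left(n - 2497558\right) + 3473706} = \frac{\left(221 + 374^{2} - 170544\right) - 2908918}{\left(-825249 - 2497558\right) + 3473706} = \frac{\left(221 + 139876 - 170544\right) - 2908918}{-3322807 + 3473706} = \frac{-30447 - 2908918}{150899} = \left(-2939365\right) \frac{1}{150899} = - \frac{2939365}{150899}$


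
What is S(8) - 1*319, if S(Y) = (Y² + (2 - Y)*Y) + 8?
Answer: -295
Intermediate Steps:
S(Y) = 8 + Y² + Y*(2 - Y) (S(Y) = (Y² + Y*(2 - Y)) + 8 = 8 + Y² + Y*(2 - Y))
S(8) - 1*319 = (8 + 2*8) - 1*319 = (8 + 16) - 319 = 24 - 319 = -295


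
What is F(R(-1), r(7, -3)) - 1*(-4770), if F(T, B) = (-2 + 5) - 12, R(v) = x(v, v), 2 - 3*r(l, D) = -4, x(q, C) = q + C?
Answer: 4761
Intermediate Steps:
x(q, C) = C + q
r(l, D) = 2 (r(l, D) = ⅔ - ⅓*(-4) = ⅔ + 4/3 = 2)
R(v) = 2*v (R(v) = v + v = 2*v)
F(T, B) = -9 (F(T, B) = 3 - 12 = -9)
F(R(-1), r(7, -3)) - 1*(-4770) = -9 - 1*(-4770) = -9 + 4770 = 4761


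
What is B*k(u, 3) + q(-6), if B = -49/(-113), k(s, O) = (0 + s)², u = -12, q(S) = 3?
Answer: 7395/113 ≈ 65.443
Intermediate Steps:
k(s, O) = s²
B = 49/113 (B = -49*(-1/113) = 49/113 ≈ 0.43363)
B*k(u, 3) + q(-6) = (49/113)*(-12)² + 3 = (49/113)*144 + 3 = 7056/113 + 3 = 7395/113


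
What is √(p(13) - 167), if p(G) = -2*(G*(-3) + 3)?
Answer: I*√95 ≈ 9.7468*I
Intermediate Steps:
p(G) = -6 + 6*G (p(G) = -2*(-3*G + 3) = -2*(3 - 3*G) = -6 + 6*G)
√(p(13) - 167) = √((-6 + 6*13) - 167) = √((-6 + 78) - 167) = √(72 - 167) = √(-95) = I*√95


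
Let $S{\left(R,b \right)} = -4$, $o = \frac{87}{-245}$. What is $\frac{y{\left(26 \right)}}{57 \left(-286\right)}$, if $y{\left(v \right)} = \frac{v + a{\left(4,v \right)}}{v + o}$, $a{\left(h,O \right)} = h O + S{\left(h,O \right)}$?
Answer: $- \frac{5145}{17070911} \approx -0.00030139$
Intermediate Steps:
$o = - \frac{87}{245}$ ($o = 87 \left(- \frac{1}{245}\right) = - \frac{87}{245} \approx -0.3551$)
$a{\left(h,O \right)} = -4 + O h$ ($a{\left(h,O \right)} = h O - 4 = O h - 4 = -4 + O h$)
$y{\left(v \right)} = \frac{-4 + 5 v}{- \frac{87}{245} + v}$ ($y{\left(v \right)} = \frac{v + \left(-4 + v 4\right)}{v - \frac{87}{245}} = \frac{v + \left(-4 + 4 v\right)}{- \frac{87}{245} + v} = \frac{-4 + 5 v}{- \frac{87}{245} + v}$)
$\frac{y{\left(26 \right)}}{57 \left(-286\right)} = \frac{245 \frac{1}{-87 + 245 \cdot 26} \left(-4 + 5 \cdot 26\right)}{57 \left(-286\right)} = \frac{245 \frac{1}{-87 + 6370} \left(-4 + 130\right)}{-16302} = 245 \cdot \frac{1}{6283} \cdot 126 \left(- \frac{1}{16302}\right) = \frac{30870}{6283} \left(- \frac{1}{16302}\right) = - \frac{5145}{17070911}$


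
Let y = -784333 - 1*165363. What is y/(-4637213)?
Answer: 949696/4637213 ≈ 0.20480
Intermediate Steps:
y = -949696 (y = -784333 - 165363 = -949696)
y/(-4637213) = -949696/(-4637213) = -949696*(-1/4637213) = 949696/4637213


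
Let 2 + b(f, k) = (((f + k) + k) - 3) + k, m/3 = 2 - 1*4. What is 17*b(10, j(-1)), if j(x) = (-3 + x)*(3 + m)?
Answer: 697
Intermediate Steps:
m = -6 (m = 3*(2 - 1*4) = 3*(2 - 4) = 3*(-2) = -6)
j(x) = 9 - 3*x (j(x) = (-3 + x)*(3 - 6) = (-3 + x)*(-3) = 9 - 3*x)
b(f, k) = -5 + f + 3*k (b(f, k) = -2 + ((((f + k) + k) - 3) + k) = -2 + (((f + 2*k) - 3) + k) = -2 + ((-3 + f + 2*k) + k) = -2 + (-3 + f + 3*k) = -5 + f + 3*k)
17*b(10, j(-1)) = 17*(-5 + 10 + 3*(9 - 3*(-1))) = 17*(-5 + 10 + 3*(9 + 3)) = 17*(-5 + 10 + 3*12) = 17*(-5 + 10 + 36) = 17*41 = 697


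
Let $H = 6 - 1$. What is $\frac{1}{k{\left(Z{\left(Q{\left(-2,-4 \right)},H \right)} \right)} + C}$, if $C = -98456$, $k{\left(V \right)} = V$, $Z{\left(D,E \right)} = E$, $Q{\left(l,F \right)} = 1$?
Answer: $- \frac{1}{98451} \approx -1.0157 \cdot 10^{-5}$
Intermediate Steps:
$H = 5$ ($H = 6 - 1 = 5$)
$\frac{1}{k{\left(Z{\left(Q{\left(-2,-4 \right)},H \right)} \right)} + C} = \frac{1}{5 - 98456} = \frac{1}{-98451} = - \frac{1}{98451}$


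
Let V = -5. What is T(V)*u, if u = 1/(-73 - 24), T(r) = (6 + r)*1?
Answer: -1/97 ≈ -0.010309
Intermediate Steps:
T(r) = 6 + r
u = -1/97 (u = 1/(-97) = -1/97 ≈ -0.010309)
T(V)*u = (6 - 5)*(-1/97) = 1*(-1/97) = -1/97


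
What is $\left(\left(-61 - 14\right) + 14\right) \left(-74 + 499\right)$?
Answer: $-25925$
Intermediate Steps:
$\left(\left(-61 - 14\right) + 14\right) \left(-74 + 499\right) = \left(\left(-61 - 14\right) + 14\right) 425 = \left(-75 + 14\right) 425 = \left(-61\right) 425 = -25925$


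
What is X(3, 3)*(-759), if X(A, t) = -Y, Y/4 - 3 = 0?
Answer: 9108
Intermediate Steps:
Y = 12 (Y = 12 + 4*0 = 12 + 0 = 12)
X(A, t) = -12 (X(A, t) = -1*12 = -12)
X(3, 3)*(-759) = -12*(-759) = 9108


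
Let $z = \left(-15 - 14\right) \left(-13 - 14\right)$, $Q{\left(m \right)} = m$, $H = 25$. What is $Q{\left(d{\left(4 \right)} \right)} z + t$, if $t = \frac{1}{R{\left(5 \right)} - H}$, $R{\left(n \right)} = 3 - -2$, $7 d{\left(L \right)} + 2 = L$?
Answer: $\frac{31313}{140} \approx 223.66$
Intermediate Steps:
$d{\left(L \right)} = - \frac{2}{7} + \frac{L}{7}$
$R{\left(n \right)} = 5$ ($R{\left(n \right)} = 3 + 2 = 5$)
$z = 783$ ($z = \left(-29\right) \left(-27\right) = 783$)
$t = - \frac{1}{20}$ ($t = \frac{1}{5 - 25} = \frac{1}{-20} = - \frac{1}{20} \approx -0.05$)
$Q{\left(d{\left(4 \right)} \right)} z + t = \left(- \frac{2}{7} + \frac{1}{7} \cdot 4\right) 783 - \frac{1}{20} = \left(- \frac{2}{7} + \frac{4}{7}\right) 783 - \frac{1}{20} = \frac{2}{7} \cdot 783 - \frac{1}{20} = \frac{1566}{7} - \frac{1}{20} = \frac{31313}{140}$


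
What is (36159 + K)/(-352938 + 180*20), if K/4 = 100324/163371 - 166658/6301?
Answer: -37115719092313/359608771605798 ≈ -0.10321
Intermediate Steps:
K = -106379770376/1029400671 (K = 4*(100324/163371 - 166658/6301) = 4*(-26594942594/1029400671) = -106379770376/1029400671 ≈ -103.34)
(36159 + K)/(-352938 + 180*20) = (36159 - 106379770376/1029400671)/(-352938 + 180*20) = 37115719092313/(1029400671*(-352938 + 3600)) = (37115719092313/1029400671)/(-349338) = (37115719092313/1029400671)*(-1/349338) = -37115719092313/359608771605798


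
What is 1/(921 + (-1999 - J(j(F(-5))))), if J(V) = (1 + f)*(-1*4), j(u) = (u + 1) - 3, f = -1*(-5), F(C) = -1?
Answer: -1/1054 ≈ -0.00094877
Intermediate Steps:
f = 5
j(u) = -2 + u (j(u) = (1 + u) - 3 = -2 + u)
J(V) = -24 (J(V) = (1 + 5)*(-1*4) = 6*(-4) = -24)
1/(921 + (-1999 - J(j(F(-5))))) = 1/(921 + (-1999 - 1*(-24))) = 1/(921 + (-1999 + 24)) = 1/(921 - 1975) = 1/(-1054) = -1/1054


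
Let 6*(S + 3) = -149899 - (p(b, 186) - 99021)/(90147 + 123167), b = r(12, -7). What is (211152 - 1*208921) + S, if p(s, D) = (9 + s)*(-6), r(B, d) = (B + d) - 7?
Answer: -29123874671/1279884 ≈ -22755.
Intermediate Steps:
r(B, d) = -7 + B + d
b = -2 (b = -7 + 12 - 7 = -2)
p(s, D) = -54 - 6*s
S = -31979295875/1279884 (S = -3 + (-149899 - ((-54 - 6*(-2)) - 99021)/(90147 + 123167))/6 = -3 + (-149899 - ((-54 + 12) - 99021)/213314)/6 = -3 + (-149899 - (-42 - 99021)/213314)/6 = -3 + (-149899 - (-99063)/213314)/6 = -3 + (-149899 - 1*(-99063/213314))/6 = -3 + (-149899 + 99063/213314)/6 = -3 + (⅙)*(-31975456223/213314) = -3 - 31975456223/1279884 = -31979295875/1279884 ≈ -24986.)
(211152 - 1*208921) + S = (211152 - 1*208921) - 31979295875/1279884 = (211152 - 208921) - 31979295875/1279884 = 2231 - 31979295875/1279884 = -29123874671/1279884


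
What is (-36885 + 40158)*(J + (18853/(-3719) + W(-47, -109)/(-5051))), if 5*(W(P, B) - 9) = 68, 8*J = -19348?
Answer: -1490067044670897/187846690 ≈ -7.9324e+6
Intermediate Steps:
J = -4837/2 (J = (1/8)*(-19348) = -4837/2 ≈ -2418.5)
W(P, B) = 113/5 (W(P, B) = 9 + (1/5)*68 = 9 + 68/5 = 113/5)
(-36885 + 40158)*(J + (18853/(-3719) + W(-47, -109)/(-5051))) = (-36885 + 40158)*(-4837/2 + (18853/(-3719) + (113/5)/(-5051))) = 3273*(-4837/2 + (18853*(-1/3719) + (113/5)*(-1/5051))) = 3273*(-4837/2 + (-18853/3719 - 113/25255)) = 3273*(-4837/2 - 476552762/93923345) = 3273*(-455260325289/187846690) = -1490067044670897/187846690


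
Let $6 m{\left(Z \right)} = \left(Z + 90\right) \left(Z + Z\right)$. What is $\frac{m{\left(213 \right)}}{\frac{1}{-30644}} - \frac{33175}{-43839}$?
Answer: $- \frac{28900613990933}{43839} \approx -6.5924 \cdot 10^{8}$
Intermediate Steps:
$m{\left(Z \right)} = \frac{Z \left(90 + Z\right)}{3}$ ($m{\left(Z \right)} = \frac{\left(Z + 90\right) \left(Z + Z\right)}{6} = \frac{\left(90 + Z\right) 2 Z}{6} = \frac{2 Z \left(90 + Z\right)}{6} = \frac{Z \left(90 + Z\right)}{3}$)
$\frac{m{\left(213 \right)}}{\frac{1}{-30644}} - \frac{33175}{-43839} = \frac{\frac{1}{3} \cdot 213 \left(90 + 213\right)}{\frac{1}{-30644}} - \frac{33175}{-43839} = \frac{\frac{1}{3} \cdot 213 \cdot 303}{- \frac{1}{30644}} - - \frac{33175}{43839} = 21513 \left(-30644\right) + \frac{33175}{43839} = -659244372 + \frac{33175}{43839} = - \frac{28900613990933}{43839}$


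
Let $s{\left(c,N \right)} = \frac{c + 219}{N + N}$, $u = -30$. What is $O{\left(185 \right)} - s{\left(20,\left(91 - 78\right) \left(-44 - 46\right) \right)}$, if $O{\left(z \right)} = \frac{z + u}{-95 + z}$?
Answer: $\frac{1423}{780} \approx 1.8244$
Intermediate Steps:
$O{\left(z \right)} = \frac{-30 + z}{-95 + z}$ ($O{\left(z \right)} = \frac{z - 30}{-95 + z} = \frac{-30 + z}{-95 + z}$)
$s{\left(c,N \right)} = \frac{219 + c}{2 N}$
$O{\left(185 \right)} - s{\left(20,\left(91 - 78\right) \left(-44 - 46\right) \right)} = \frac{-30 + 185}{-95 + 185} - \frac{219 + 20}{2 \left(91 - 78\right) \left(-44 - 46\right)} = \frac{1}{90} \cdot 155 - \frac{1}{2} \frac{1}{13 \left(-90\right)} 239 = \frac{1}{90} \cdot 155 - \frac{1}{2} \frac{1}{-1170} \cdot 239 = \frac{31}{18} - \frac{1}{2} \left(- \frac{1}{1170}\right) 239 = \frac{31}{18} - - \frac{239}{2340} = \frac{31}{18} + \frac{239}{2340} = \frac{1423}{780}$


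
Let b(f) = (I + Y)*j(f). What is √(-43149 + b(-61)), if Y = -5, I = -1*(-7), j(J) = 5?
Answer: I*√43139 ≈ 207.7*I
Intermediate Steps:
I = 7
b(f) = 10 (b(f) = (7 - 5)*5 = 2*5 = 10)
√(-43149 + b(-61)) = √(-43149 + 10) = √(-43139) = I*√43139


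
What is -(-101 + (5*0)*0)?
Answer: 101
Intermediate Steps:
-(-101 + (5*0)*0) = -(-101 + 0*0) = -(-101 + 0) = -1*(-101) = 101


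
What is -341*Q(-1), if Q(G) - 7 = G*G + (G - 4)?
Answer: -1023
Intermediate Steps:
Q(G) = 3 + G + G**2 (Q(G) = 7 + (G*G + (G - 4)) = 7 + (G**2 + (-4 + G)) = 7 + (-4 + G + G**2) = 3 + G + G**2)
-341*Q(-1) = -341*(3 - 1 + (-1)**2) = -341*(3 - 1 + 1) = -341*3 = -1023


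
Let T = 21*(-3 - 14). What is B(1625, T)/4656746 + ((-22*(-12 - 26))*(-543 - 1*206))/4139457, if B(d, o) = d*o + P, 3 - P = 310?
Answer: -379897143412/1376885701923 ≈ -0.27591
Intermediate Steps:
P = -307 (P = 3 - 1*310 = 3 - 310 = -307)
T = -357 (T = 21*(-17) = -357)
B(d, o) = -307 + d*o (B(d, o) = d*o - 307 = -307 + d*o)
B(1625, T)/4656746 + ((-22*(-12 - 26))*(-543 - 1*206))/4139457 = (-307 + 1625*(-357))/4656746 + ((-22*(-12 - 26))*(-543 - 1*206))/4139457 = (-307 - 580125)*(1/4656746) + ((-22*(-38))*(-543 - 206))*(1/4139457) = -580432*1/4656746 + (836*(-749))*(1/4139457) = -290216/2328373 - 626164*1/4139457 = -290216/2328373 - 89452/591351 = -379897143412/1376885701923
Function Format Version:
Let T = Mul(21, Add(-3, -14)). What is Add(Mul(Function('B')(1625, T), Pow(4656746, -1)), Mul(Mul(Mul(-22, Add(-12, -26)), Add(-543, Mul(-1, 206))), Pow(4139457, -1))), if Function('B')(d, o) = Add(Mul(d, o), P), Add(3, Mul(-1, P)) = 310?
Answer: Rational(-379897143412, 1376885701923) ≈ -0.27591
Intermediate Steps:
P = -307 (P = Add(3, Mul(-1, 310)) = Add(3, -310) = -307)
T = -357 (T = Mul(21, -17) = -357)
Function('B')(d, o) = Add(-307, Mul(d, o)) (Function('B')(d, o) = Add(Mul(d, o), -307) = Add(-307, Mul(d, o)))
Add(Mul(Function('B')(1625, T), Pow(4656746, -1)), Mul(Mul(Mul(-22, Add(-12, -26)), Add(-543, Mul(-1, 206))), Pow(4139457, -1))) = Add(Mul(Add(-307, Mul(1625, -357)), Pow(4656746, -1)), Mul(Mul(Mul(-22, Add(-12, -26)), Add(-543, Mul(-1, 206))), Pow(4139457, -1))) = Add(Mul(Add(-307, -580125), Rational(1, 4656746)), Mul(Mul(Mul(-22, -38), Add(-543, -206)), Rational(1, 4139457))) = Add(Mul(-580432, Rational(1, 4656746)), Mul(Mul(836, -749), Rational(1, 4139457))) = Add(Rational(-290216, 2328373), Mul(-626164, Rational(1, 4139457))) = Add(Rational(-290216, 2328373), Rational(-89452, 591351)) = Rational(-379897143412, 1376885701923)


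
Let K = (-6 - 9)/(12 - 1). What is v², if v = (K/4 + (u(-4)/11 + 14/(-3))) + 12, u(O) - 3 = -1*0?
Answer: 919681/17424 ≈ 52.782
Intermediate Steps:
u(O) = 3 (u(O) = 3 - 1*0 = 3 + 0 = 3)
K = -15/11 ≈ -1.3636
v = 959/132 (v = (-15/11/4 + (3/11 + 14/(-3))) + 12 = (-15/11*¼ + (3*(1/11) + 14*(-⅓))) + 12 = (-15/44 + (3/11 - 14/3)) + 12 = (-15/44 - 145/33) + 12 = -625/132 + 12 = 959/132 ≈ 7.2652)
v² = (959/132)² = 919681/17424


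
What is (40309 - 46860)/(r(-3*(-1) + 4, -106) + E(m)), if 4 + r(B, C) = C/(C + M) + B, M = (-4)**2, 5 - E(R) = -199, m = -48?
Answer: -294795/9368 ≈ -31.468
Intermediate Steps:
E(R) = 204 (E(R) = 5 - 1*(-199) = 5 + 199 = 204)
M = 16
r(B, C) = -4 + B + C/(16 + C) (r(B, C) = -4 + (C/(C + 16) + B) = -4 + (C/(16 + C) + B) = -4 + (B + C/(16 + C)) = -4 + B + C/(16 + C))
(40309 - 46860)/(r(-3*(-1) + 4, -106) + E(m)) = (40309 - 46860)/((-64 - 3*(-106) + 16*(-3*(-1) + 4) + (-3*(-1) + 4)*(-106))/(16 - 106) + 204) = -6551/((-64 + 318 + 16*(3 + 4) + (3 + 4)*(-106))/(-90) + 204) = -6551/(-(-64 + 318 + 16*7 + 7*(-106))/90 + 204) = -6551/(-(-64 + 318 + 112 - 742)/90 + 204) = -6551/(-1/90*(-376) + 204) = -6551/(188/45 + 204) = -6551/9368/45 = -6551*45/9368 = -294795/9368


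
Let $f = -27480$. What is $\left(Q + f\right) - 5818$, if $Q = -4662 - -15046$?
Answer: $-22914$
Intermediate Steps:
$Q = 10384$ ($Q = -4662 + 15046 = 10384$)
$\left(Q + f\right) - 5818 = \left(10384 - 27480\right) - 5818 = -17096 - 5818 = -22914$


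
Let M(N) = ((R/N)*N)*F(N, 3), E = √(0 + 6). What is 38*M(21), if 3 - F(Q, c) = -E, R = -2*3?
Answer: -684 - 228*√6 ≈ -1242.5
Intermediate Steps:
E = √6 ≈ 2.4495
R = -6
F(Q, c) = 3 + √6 (F(Q, c) = 3 - (-1)*√6 = 3 + √6)
M(N) = -18 - 6*√6 (M(N) = ((-6/N)*N)*(3 + √6) = -6*(3 + √6) = -18 - 6*√6)
38*M(21) = 38*(-18 - 6*√6) = -684 - 228*√6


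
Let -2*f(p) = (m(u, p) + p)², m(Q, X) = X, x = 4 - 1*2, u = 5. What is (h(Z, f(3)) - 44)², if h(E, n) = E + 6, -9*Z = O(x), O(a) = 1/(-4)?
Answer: 1868689/1296 ≈ 1441.9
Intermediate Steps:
x = 2 (x = 4 - 2 = 2)
O(a) = -¼
Z = 1/36 (Z = -⅑*(-¼) = 1/36 ≈ 0.027778)
f(p) = -2*p² (f(p) = -(p + p)²/2 = -4*p²/2 = -2*p²)
h(E, n) = 6 + E
(h(Z, f(3)) - 44)² = ((6 + 1/36) - 44)² = (217/36 - 44)² = (-1367/36)² = 1868689/1296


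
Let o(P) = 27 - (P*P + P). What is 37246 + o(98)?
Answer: 27571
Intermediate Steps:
o(P) = 27 - P - P² (o(P) = 27 - (P² + P) = 27 - (P + P²) = 27 + (-P - P²) = 27 - P - P²)
37246 + o(98) = 37246 + (27 - 1*98 - 1*98²) = 37246 + (27 - 98 - 1*9604) = 37246 + (27 - 98 - 9604) = 37246 - 9675 = 27571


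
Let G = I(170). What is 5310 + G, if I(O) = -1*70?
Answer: 5240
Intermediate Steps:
I(O) = -70
G = -70
5310 + G = 5310 - 70 = 5240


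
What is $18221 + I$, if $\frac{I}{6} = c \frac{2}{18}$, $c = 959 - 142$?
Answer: $\frac{56297}{3} \approx 18766.0$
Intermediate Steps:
$c = 817$ ($c = 959 - 142 = 817$)
$I = \frac{1634}{3}$ ($I = 6 \cdot 817 \cdot \frac{2}{18} = 6 \cdot 817 \cdot 2 \cdot \frac{1}{18} = 6 \cdot 817 \cdot \frac{1}{9} = 6 \cdot \frac{817}{9} = \frac{1634}{3} \approx 544.67$)
$18221 + I = 18221 + \frac{1634}{3} = \frac{56297}{3}$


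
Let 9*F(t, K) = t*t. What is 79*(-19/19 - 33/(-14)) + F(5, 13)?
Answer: 13859/126 ≈ 109.99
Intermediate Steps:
F(t, K) = t**2/9 (F(t, K) = (t*t)/9 = t**2/9)
79*(-19/19 - 33/(-14)) + F(5, 13) = 79*(-19/19 - 33/(-14)) + (1/9)*5**2 = 79*(-19*1/19 - 33*(-1/14)) + (1/9)*25 = 79*(-1 + 33/14) + 25/9 = 79*(19/14) + 25/9 = 1501/14 + 25/9 = 13859/126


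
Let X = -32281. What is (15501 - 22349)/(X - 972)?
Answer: 6848/33253 ≈ 0.20594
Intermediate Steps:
(15501 - 22349)/(X - 972) = (15501 - 22349)/(-32281 - 972) = -6848/(-33253) = -6848*(-1/33253) = 6848/33253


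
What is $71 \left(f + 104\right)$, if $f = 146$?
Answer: $17750$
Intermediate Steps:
$71 \left(f + 104\right) = 71 \left(146 + 104\right) = 71 \cdot 250 = 17750$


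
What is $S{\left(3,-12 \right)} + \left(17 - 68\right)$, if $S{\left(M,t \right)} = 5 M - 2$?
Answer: $-38$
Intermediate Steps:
$S{\left(M,t \right)} = -2 + 5 M$
$S{\left(3,-12 \right)} + \left(17 - 68\right) = \left(-2 + 5 \cdot 3\right) + \left(17 - 68\right) = \left(-2 + 15\right) - 51 = 13 - 51 = -38$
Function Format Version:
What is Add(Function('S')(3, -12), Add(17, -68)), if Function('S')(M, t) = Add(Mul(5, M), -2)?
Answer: -38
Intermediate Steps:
Function('S')(M, t) = Add(-2, Mul(5, M))
Add(Function('S')(3, -12), Add(17, -68)) = Add(Add(-2, Mul(5, 3)), Add(17, -68)) = Add(Add(-2, 15), -51) = Add(13, -51) = -38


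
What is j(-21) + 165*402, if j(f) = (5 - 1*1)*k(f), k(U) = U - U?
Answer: 66330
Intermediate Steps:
k(U) = 0
j(f) = 0 (j(f) = (5 - 1*1)*0 = (5 - 1)*0 = 4*0 = 0)
j(-21) + 165*402 = 0 + 165*402 = 0 + 66330 = 66330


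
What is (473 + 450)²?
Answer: 851929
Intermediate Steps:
(473 + 450)² = 923² = 851929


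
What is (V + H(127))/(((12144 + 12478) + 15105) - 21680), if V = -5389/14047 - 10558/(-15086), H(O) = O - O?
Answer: 33504886/1912197334487 ≈ 1.7522e-5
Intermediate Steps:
H(O) = 0
V = 33504886/105956521 (V = -5389*1/14047 - 10558*(-1/15086) = -5389/14047 + 5279/7543 = 33504886/105956521 ≈ 0.31621)
(V + H(127))/(((12144 + 12478) + 15105) - 21680) = (33504886/105956521 + 0)/(((12144 + 12478) + 15105) - 21680) = 33504886/(105956521*((24622 + 15105) - 21680)) = 33504886/(105956521*(39727 - 21680)) = (33504886/105956521)/18047 = (33504886/105956521)*(1/18047) = 33504886/1912197334487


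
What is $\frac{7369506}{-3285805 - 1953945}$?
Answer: $- \frac{3684753}{2619875} \approx -1.4065$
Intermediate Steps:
$\frac{7369506}{-3285805 - 1953945} = \frac{7369506}{-5239750} = 7369506 \left(- \frac{1}{5239750}\right) = - \frac{3684753}{2619875}$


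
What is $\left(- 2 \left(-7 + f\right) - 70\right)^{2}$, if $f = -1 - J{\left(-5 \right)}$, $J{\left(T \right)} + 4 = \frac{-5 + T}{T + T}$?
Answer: $3600$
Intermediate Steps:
$J{\left(T \right)} = -4 + \frac{-5 + T}{2 T}$ ($J{\left(T \right)} = -4 + \frac{-5 + T}{T + T} = -4 + \frac{-5 + T}{2 T}$)
$f = 2$ ($f = -1 - \frac{-5 - -35}{2 \left(-5\right)} = -1 - \frac{1}{2} \left(- \frac{1}{5}\right) \left(-5 + 35\right) = -1 - \frac{1}{2} \left(- \frac{1}{5}\right) 30 = -1 - -3 = -1 + 3 = 2$)
$\left(- 2 \left(-7 + f\right) - 70\right)^{2} = \left(- 2 \left(-7 + 2\right) - 70\right)^{2} = \left(\left(-2\right) \left(-5\right) - 70\right)^{2} = \left(10 - 70\right)^{2} = \left(-60\right)^{2} = 3600$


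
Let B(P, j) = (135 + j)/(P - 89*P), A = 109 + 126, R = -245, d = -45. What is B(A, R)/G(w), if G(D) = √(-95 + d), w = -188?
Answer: -I*√35/13160 ≈ -0.00044955*I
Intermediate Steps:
A = 235
G(D) = 2*I*√35 (G(D) = √(-95 - 45) = √(-140) = 2*I*√35)
B(P, j) = -(135 + j)/(88*P) (B(P, j) = (135 + j)/((-88*P)) = (135 + j)*(-1/(88*P)) = -(135 + j)/(88*P))
B(A, R)/G(w) = ((1/88)*(-135 - 1*(-245))/235)/((2*I*√35)) = ((1/88)*(1/235)*(-135 + 245))*(-I*√35/70) = ((1/88)*(1/235)*110)*(-I*√35/70) = (-I*√35/70)/188 = -I*√35/13160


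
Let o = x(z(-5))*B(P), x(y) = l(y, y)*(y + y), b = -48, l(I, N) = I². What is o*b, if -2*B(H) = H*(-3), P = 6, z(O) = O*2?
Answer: 864000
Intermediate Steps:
z(O) = 2*O
x(y) = 2*y³ (x(y) = y²*(y + y) = y²*(2*y) = 2*y³)
B(H) = 3*H/2 (B(H) = -H*(-3)/2 = -(-3)*H/2 = 3*H/2)
o = -18000 (o = (2*(2*(-5))³)*((3/2)*6) = (2*(-10)³)*9 = (2*(-1000))*9 = -2000*9 = -18000)
o*b = -18000*(-48) = 864000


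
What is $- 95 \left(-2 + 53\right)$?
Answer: $-4845$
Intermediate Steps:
$- 95 \left(-2 + 53\right) = \left(-95\right) 51 = -4845$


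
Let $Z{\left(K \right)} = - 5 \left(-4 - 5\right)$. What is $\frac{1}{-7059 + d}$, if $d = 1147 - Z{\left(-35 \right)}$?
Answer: $- \frac{1}{5957} \approx -0.00016787$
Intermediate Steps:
$Z{\left(K \right)} = 45$ ($Z{\left(K \right)} = \left(-5\right) \left(-9\right) = 45$)
$d = 1102$ ($d = 1147 - 45 = 1102$)
$\frac{1}{-7059 + d} = \frac{1}{-7059 + 1102} = \frac{1}{-5957} = - \frac{1}{5957}$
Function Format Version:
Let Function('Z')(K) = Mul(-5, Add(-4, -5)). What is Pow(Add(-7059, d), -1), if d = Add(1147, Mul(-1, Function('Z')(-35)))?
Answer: Rational(-1, 5957) ≈ -0.00016787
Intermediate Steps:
Function('Z')(K) = 45 (Function('Z')(K) = Mul(-5, -9) = 45)
d = 1102 (d = Add(1147, Mul(-1, 45)) = Add(1147, -45) = 1102)
Pow(Add(-7059, d), -1) = Pow(Add(-7059, 1102), -1) = Pow(-5957, -1) = Rational(-1, 5957)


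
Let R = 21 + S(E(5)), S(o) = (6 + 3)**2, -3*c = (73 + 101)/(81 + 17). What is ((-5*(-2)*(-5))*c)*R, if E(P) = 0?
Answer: 147900/49 ≈ 3018.4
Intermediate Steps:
c = -29/49 (c = -(73 + 101)/(3*(81 + 17)) = -58/98 = -1/3*87/49 = -29/49 ≈ -0.59184)
S(o) = 81 (S(o) = 9**2 = 81)
R = 102 (R = 21 + 81 = 102)
((-5*(-2)*(-5))*c)*R = ((-5*(-2)*(-5))*(-29/49))*102 = ((10*(-5))*(-29/49))*102 = -50*(-29/49)*102 = (1450/49)*102 = 147900/49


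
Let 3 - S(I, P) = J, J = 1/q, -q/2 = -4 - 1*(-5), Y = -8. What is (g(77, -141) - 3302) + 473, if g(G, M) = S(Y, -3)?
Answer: -5651/2 ≈ -2825.5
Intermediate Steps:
q = -2 (q = -2*(-4 - 1*(-5)) = -2*(-4 + 5) = -2*1 = -2)
J = -½ (J = 1/(-2) = -½ ≈ -0.50000)
S(I, P) = 7/2 (S(I, P) = 3 - 1*(-½) = 3 + ½ = 7/2)
g(G, M) = 7/2
(g(77, -141) - 3302) + 473 = (7/2 - 3302) + 473 = -6597/2 + 473 = -5651/2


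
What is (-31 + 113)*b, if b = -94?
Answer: -7708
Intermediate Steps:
(-31 + 113)*b = (-31 + 113)*(-94) = 82*(-94) = -7708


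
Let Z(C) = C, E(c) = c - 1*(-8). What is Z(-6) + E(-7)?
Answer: -5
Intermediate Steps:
E(c) = 8 + c (E(c) = c + 8 = 8 + c)
Z(-6) + E(-7) = -6 + (8 - 7) = -6 + 1 = -5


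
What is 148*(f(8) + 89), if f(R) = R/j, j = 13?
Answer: 172420/13 ≈ 13263.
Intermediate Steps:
f(R) = R/13
148*(f(8) + 89) = 148*((1/13)*8 + 89) = 148*(8/13 + 89) = 148*(1165/13) = 172420/13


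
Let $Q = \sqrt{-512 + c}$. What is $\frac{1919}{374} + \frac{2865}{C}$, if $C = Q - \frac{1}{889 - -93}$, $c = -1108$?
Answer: $\frac{- 1052220901 i + 33920244 \sqrt{5}}{374 \left(i + 17676 \sqrt{5}\right)} \approx 5.1292 - 71.182 i$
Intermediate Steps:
$Q = 18 i \sqrt{5}$ ($Q = \sqrt{-512 - 1108} = \sqrt{-1620} = 18 i \sqrt{5} \approx 40.249 i$)
$C = - \frac{1}{982} + 18 i \sqrt{5}$ ($C = 18 i \sqrt{5} - \frac{1}{889 - -93} = 18 i \sqrt{5} - \frac{1}{889 + 93} = 18 i \sqrt{5} - \frac{1}{982} = - \frac{1}{982} + 18 i \sqrt{5} \approx -0.0010183 + 40.249 i$)
$\frac{1919}{374} + \frac{2865}{C} = \frac{1919}{374} + \frac{2865}{- \frac{1}{982} + 18 i \sqrt{5}}$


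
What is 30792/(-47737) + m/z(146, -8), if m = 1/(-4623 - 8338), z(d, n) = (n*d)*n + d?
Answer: -3787412660617/5871645748930 ≈ -0.64503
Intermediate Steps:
z(d, n) = d + d*n**2 (z(d, n) = (d*n)*n + d = d*n**2 + d = d + d*n**2)
m = -1/12961 (m = 1/(-12961) = -1/12961 ≈ -7.7154e-5)
30792/(-47737) + m/z(146, -8) = 30792/(-47737) - 1/(146*(1 + (-8)**2))/12961 = 30792*(-1/47737) - 1/(146*(1 + 64))/12961 = -30792/47737 - 1/(12961*(146*65)) = -30792/47737 - 1/12961/9490 = -30792/47737 - 1/12961*1/9490 = -30792/47737 - 1/122999890 = -3787412660617/5871645748930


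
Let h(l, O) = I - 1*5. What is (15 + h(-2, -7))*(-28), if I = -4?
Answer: -168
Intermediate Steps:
h(l, O) = -9 (h(l, O) = -4 - 1*5 = -4 - 5 = -9)
(15 + h(-2, -7))*(-28) = (15 - 9)*(-28) = 6*(-28) = -168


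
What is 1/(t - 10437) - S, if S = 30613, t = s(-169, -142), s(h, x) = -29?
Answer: -320395659/10466 ≈ -30613.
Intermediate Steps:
t = -29
1/(t - 10437) - S = 1/(-29 - 10437) - 1*30613 = 1/(-10466) - 30613 = -1/10466 - 30613 = -320395659/10466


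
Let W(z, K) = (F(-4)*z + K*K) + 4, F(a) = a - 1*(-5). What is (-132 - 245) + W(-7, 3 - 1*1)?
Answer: -376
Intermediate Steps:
F(a) = 5 + a (F(a) = a + 5 = 5 + a)
W(z, K) = 4 + z + K² (W(z, K) = ((5 - 4)*z + K*K) + 4 = (1*z + K²) + 4 = (z + K²) + 4 = 4 + z + K²)
(-132 - 245) + W(-7, 3 - 1*1) = (-132 - 245) + (4 - 7 + (3 - 1*1)²) = -377 + (4 - 7 + (3 - 1)²) = -377 + (4 - 7 + 2²) = -377 + (4 - 7 + 4) = -377 + 1 = -376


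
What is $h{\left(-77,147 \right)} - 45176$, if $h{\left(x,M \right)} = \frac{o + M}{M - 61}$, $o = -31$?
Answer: $- \frac{1942510}{43} \approx -45175.0$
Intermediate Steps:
$h{\left(x,M \right)} = \frac{-31 + M}{-61 + M}$ ($h{\left(x,M \right)} = \frac{-31 + M}{M - 61} = \frac{-31 + M}{-61 + M}$)
$h{\left(-77,147 \right)} - 45176 = \frac{-31 + 147}{-61 + 147} - 45176 = \frac{1}{86} \cdot 116 - 45176 = \frac{58}{43} - 45176 = - \frac{1942510}{43}$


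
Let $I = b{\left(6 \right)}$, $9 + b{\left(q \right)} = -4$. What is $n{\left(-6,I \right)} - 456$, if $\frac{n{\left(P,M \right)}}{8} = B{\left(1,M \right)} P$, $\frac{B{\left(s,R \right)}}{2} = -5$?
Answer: $24$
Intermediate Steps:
$b{\left(q \right)} = -13$ ($b{\left(q \right)} = -9 - 4 = -13$)
$B{\left(s,R \right)} = -10$ ($B{\left(s,R \right)} = 2 \left(-5\right) = -10$)
$I = -13$
$n{\left(P,M \right)} = - 80 P$ ($n{\left(P,M \right)} = 8 \left(- 10 P\right) = - 80 P$)
$n{\left(-6,I \right)} - 456 = \left(-80\right) \left(-6\right) - 456 = 480 - 456 = 24$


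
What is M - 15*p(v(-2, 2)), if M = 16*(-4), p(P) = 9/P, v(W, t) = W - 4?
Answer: -83/2 ≈ -41.500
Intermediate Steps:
v(W, t) = -4 + W
M = -64
M - 15*p(v(-2, 2)) = -64 - 135/(-4 - 2) = -64 - 135/(-6) = -64 - 135*(-1)/6 = -64 - 15*(-3/2) = -64 + 45/2 = -83/2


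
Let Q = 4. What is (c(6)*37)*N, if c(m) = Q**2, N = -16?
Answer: -9472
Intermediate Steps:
c(m) = 16 (c(m) = 4**2 = 16)
(c(6)*37)*N = (16*37)*(-16) = 592*(-16) = -9472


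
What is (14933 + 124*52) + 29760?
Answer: 51141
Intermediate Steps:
(14933 + 124*52) + 29760 = (14933 + 6448) + 29760 = 21381 + 29760 = 51141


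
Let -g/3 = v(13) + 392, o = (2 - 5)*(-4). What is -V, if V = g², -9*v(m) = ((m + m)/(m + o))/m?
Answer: -7778887204/5625 ≈ -1.3829e+6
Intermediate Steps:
o = 12 (o = -3*(-4) = 12)
v(m) = -2/(9*(12 + m)) (v(m) = -(m + m)/(m + 12)/(9*m) = -(2*m)/(12 + m)/(9*m) = -2*m/(12 + m)/(9*m) = -2/(9*(12 + m)))
g = -88198/75 (g = -3*(-2/(108 + 9*13) + 392) = -3*(-2/(108 + 117) + 392) = -3*(-2/225 + 392) = -3*88198/225 = -88198/75 ≈ -1176.0)
V = 7778887204/5625 (V = (-88198/75)² = 7778887204/5625 ≈ 1.3829e+6)
-V = -1*7778887204/5625 = -7778887204/5625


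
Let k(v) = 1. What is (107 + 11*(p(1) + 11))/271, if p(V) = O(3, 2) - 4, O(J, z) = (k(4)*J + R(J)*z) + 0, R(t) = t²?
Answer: 415/271 ≈ 1.5314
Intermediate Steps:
O(J, z) = J + z*J² (O(J, z) = (1*J + J²*z) + 0 = (J + z*J²) + 0 = J + z*J²)
p(V) = 17 (p(V) = 3*(1 + 3*2) - 4 = 3*(1 + 6) - 4 = 3*7 - 4 = 21 - 4 = 17)
(107 + 11*(p(1) + 11))/271 = (107 + 11*(17 + 11))/271 = (107 + 11*28)*(1/271) = (107 + 308)*(1/271) = 415*(1/271) = 415/271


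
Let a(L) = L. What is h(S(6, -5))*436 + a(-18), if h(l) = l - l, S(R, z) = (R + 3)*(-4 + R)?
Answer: -18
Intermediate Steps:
S(R, z) = (-4 + R)*(3 + R) (S(R, z) = (3 + R)*(-4 + R) = (-4 + R)*(3 + R))
h(l) = 0
h(S(6, -5))*436 + a(-18) = 0*436 - 18 = 0 - 18 = -18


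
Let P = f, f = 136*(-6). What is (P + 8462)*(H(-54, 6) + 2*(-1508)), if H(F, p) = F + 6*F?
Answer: -25950524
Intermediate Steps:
H(F, p) = 7*F
f = -816
P = -816
(P + 8462)*(H(-54, 6) + 2*(-1508)) = (-816 + 8462)*(7*(-54) + 2*(-1508)) = 7646*(-378 - 3016) = 7646*(-3394) = -25950524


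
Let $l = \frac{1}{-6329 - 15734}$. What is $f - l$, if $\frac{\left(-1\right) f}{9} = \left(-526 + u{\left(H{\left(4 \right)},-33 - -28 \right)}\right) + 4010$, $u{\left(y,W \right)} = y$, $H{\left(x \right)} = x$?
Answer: $- \frac{692601695}{22063} \approx -31392.0$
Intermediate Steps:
$l = - \frac{1}{22063}$ ($l = \frac{1}{-22063} = - \frac{1}{22063} \approx -4.5325 \cdot 10^{-5}$)
$f = -31392$ ($f = - 9 \left(\left(-526 + 4\right) + 4010\right) = - 9 \left(-522 + 4010\right) = \left(-9\right) 3488 = -31392$)
$f - l = -31392 - - \frac{1}{22063} = -31392 + \frac{1}{22063} = - \frac{692601695}{22063}$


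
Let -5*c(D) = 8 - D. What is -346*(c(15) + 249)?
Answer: -433192/5 ≈ -86638.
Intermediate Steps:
c(D) = -8/5 + D/5 (c(D) = -(8 - D)/5 = -8/5 + D/5)
-346*(c(15) + 249) = -346*((-8/5 + (⅕)*15) + 249) = -346*((-8/5 + 3) + 249) = -346*(7/5 + 249) = -346*1252/5 = -433192/5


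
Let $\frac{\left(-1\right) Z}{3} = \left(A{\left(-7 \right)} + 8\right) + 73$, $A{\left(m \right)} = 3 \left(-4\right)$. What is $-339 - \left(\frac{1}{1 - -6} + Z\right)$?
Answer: $- \frac{925}{7} \approx -132.14$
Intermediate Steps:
$A{\left(m \right)} = -12$
$Z = -207$ ($Z = - 3 \left(\left(-12 + 8\right) + 73\right) = - 3 \left(-4 + 73\right) = \left(-3\right) 69 = -207$)
$-339 - \left(\frac{1}{1 - -6} + Z\right) = -339 - \left(\frac{1}{1 - -6} - 207\right) = -339 - \left(\frac{1}{1 + 6} - 207\right) = -339 - \left(\frac{1}{7} - 207\right) = -339 - - \frac{1448}{7} = -339 + \frac{1448}{7} = - \frac{925}{7}$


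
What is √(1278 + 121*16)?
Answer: √3214 ≈ 56.692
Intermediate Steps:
√(1278 + 121*16) = √(1278 + 1936) = √3214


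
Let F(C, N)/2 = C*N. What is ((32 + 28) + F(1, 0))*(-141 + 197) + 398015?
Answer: 401375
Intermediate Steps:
F(C, N) = 2*C*N (F(C, N) = 2*(C*N) = 2*C*N)
((32 + 28) + F(1, 0))*(-141 + 197) + 398015 = ((32 + 28) + 2*1*0)*(-141 + 197) + 398015 = (60 + 0)*56 + 398015 = 60*56 + 398015 = 3360 + 398015 = 401375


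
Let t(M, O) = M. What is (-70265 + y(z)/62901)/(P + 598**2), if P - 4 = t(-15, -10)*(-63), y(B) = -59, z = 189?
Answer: -4419738824/22553342253 ≈ -0.19597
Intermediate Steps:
P = 949 (P = 4 - 15*(-63) = 4 + 945 = 949)
(-70265 + y(z)/62901)/(P + 598**2) = (-70265 - 59/62901)/(949 + 598**2) = (-70265 - 59*1/62901)/(949 + 357604) = (-70265 - 59/62901)/358553 = -4419738824/62901*1/358553 = -4419738824/22553342253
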